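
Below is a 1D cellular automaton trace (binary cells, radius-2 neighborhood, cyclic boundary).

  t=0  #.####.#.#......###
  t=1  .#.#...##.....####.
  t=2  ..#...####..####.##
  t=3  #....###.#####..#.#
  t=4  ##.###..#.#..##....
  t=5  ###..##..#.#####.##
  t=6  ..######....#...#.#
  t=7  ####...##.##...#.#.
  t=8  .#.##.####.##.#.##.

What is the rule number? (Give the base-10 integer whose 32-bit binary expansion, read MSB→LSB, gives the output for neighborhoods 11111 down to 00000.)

  ##### -> .   bit 31 = 0  t=3,i=11
  ####. -> .   bit 30 = 0  t=0,i=4
  ###.# -> .   bit 29 = 0  t=0,i=0
  ###.. -> #   bit 28 = 1  t=1,i=17
  ##.## -> #   bit 27 = 1  t=0,i=1
  ##.#. -> .   bit 26 = 0  t=0,i=6
  ##..# -> #   bit 25 = 1  t=1,i=18
  ##... -> #   bit 24 = 1  t=1,i=9
  #.### -> .   bit 23 = 0  t=0,i=2
  #.##. -> .   bit 22 = 0  t=2,i=17
  #.#.# -> #   bit 21 = 1  t=0,i=7
  #.#.. -> .   bit 20 = 0  t=0,i=9
  #..## -> #   bit 19 = 1  t=2,i=11
  #..#. -> .   bit 18 = 0  t=1,i=0
  #...# -> .   bit 17 = 0  t=1,i=5
  #.... -> .   bit 16 = 0  t=0,i=11
  .#### -> #   bit 15 = 1  t=0,i=3
  .###. -> .   bit 14 = 0  t=3,i=6
  .##.# -> #   bit 13 = 1  t=4,i=1
  .##.. -> #   bit 12 = 1  t=1,i=8
  .#.## -> .   bit 11 = 0  t=3,i=17
  .#.#. -> #   bit 10 = 1  t=0,i=8
  .#..# -> #   bit 9 = 1  t=4,i=11
  .#... -> .   bit 8 = 0  t=0,i=10
  ..### -> #   bit 7 = 1  t=0,i=16
  ..##. -> #   bit 6 = 1  t=1,i=7
  ..#.# -> .   bit 5 = 0  t=1,i=1
  ..#.. -> .   bit 4 = 0  t=2,i=2
  ...## -> #   bit 3 = 1  t=0,i=15
  ...#. -> #   bit 2 = 1  t=6,i=11
  ....# -> #   bit 1 = 1  t=0,i=14
  ..... -> .   bit 0 = 0  t=0,i=12
  bits 00011011001010001011011011001110 = 455653070

455653070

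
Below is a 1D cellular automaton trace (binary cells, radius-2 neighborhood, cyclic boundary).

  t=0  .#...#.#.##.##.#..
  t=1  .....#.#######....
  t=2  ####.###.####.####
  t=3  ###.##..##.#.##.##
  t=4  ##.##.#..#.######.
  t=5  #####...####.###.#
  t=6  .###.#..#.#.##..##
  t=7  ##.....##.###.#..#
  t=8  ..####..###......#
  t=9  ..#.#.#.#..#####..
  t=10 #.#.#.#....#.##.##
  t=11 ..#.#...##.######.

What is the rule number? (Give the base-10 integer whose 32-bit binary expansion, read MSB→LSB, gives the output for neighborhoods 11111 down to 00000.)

3420792995

  nb #####: next=#  (t=1,i=9, bit31=1)
  nb ####.: next=#  (t=1,i=12, bit30=1)
  nb ###.#: next=.  (t=2,i=3, bit29=0)
  nb ###..: next=.  (t=1,i=13, bit28=0)
  nb ##.##: next=#  (t=0,i=11, bit27=1)
  nb ##.#.: next=.  (t=0,i=14, bit26=0)
  nb ##..#: next=#  (t=3,i=6, bit25=1)
  nb ##...: next=#  (t=1,i=14, bit24=1)
  nb #.###: next=#  (t=1,i=7, bit23=1)
  nb #.##.: next=#  (t=0,i=9, bit22=1)
  nb #.#.#: next=#  (t=0,i=7, bit21=1)
  nb #.#..: next=.  (t=0,i=15, bit20=0)
  nb #..##: next=.  (t=3,i=7, bit19=0)
  nb #..#.: next=#  (t=4,i=8, bit18=1)
  nb #...#: next=.  (t=0,i=3, bit17=0)
  nb #....: next=#  (t=1,i=15, bit16=1)
  nb .####: next=.  (t=1,i=8, bit15=0)
  nb .###.: next=.  (t=2,i=6, bit14=0)
  nb .##.#: next=#  (t=0,i=10, bit13=1)
  nb .##..: next=.  (t=3,i=5, bit12=0)
  nb .#.##: next=#  (t=0,i=8, bit11=1)
  nb .#.#.: next=.  (t=0,i=6, bit10=0)
  nb .#..#: next=.  (t=4,i=7, bit9=0)
  nb .#...: next=.  (t=0,i=2, bit8=0)
  nb ..###: next=#  (t=5,i=8, bit7=1)
  nb ..##.: next=.  (t=3,i=8, bit6=0)
  nb ..#.#: next=#  (t=0,i=5, bit5=1)
  nb ..#..: next=.  (t=0,i=1, bit4=0)
  nb ...##: next=.  (t=5,i=7, bit3=0)
  nb ...#.: next=.  (t=0,i=0, bit2=0)
  nb ....#: next=#  (t=1,i=3, bit1=1)
  nb .....: next=#  (t=1,i=0, bit0=1)
  bits 11001011111001010010100010100011 = 3420792995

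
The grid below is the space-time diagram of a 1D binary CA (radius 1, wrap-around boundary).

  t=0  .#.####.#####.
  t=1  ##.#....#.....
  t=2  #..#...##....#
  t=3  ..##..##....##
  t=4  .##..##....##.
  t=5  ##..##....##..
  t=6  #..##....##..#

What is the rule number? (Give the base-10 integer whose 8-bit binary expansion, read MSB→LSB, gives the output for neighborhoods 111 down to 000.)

14

  nb ###: next=.  (t=0,i=4, bit7=0)
  nb ##.: next=.  (t=0,i=6, bit6=0)
  nb #.#: next=.  (t=0,i=2, bit5=0)
  nb #..: next=.  (t=0,i=13, bit4=0)
  nb .##: next=#  (t=0,i=3, bit3=1)
  nb .#.: next=#  (t=0,i=1, bit2=1)
  nb ..#: next=#  (t=0,i=0, bit1=1)
  nb ...: next=.  (t=1,i=5, bit0=0)
  bits 00001110 = 14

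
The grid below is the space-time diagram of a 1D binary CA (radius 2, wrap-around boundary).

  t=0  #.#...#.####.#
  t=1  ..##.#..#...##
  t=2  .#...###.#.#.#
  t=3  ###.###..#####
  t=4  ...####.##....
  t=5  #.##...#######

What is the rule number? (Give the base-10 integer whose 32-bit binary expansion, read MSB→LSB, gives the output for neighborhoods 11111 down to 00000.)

436033421

  nb #####: next=.  (t=3,i=0, bit31=0)
  nb ####.: next=.  (t=0,i=10, bit30=0)
  nb ###.#: next=.  (t=0,i=11, bit29=0)
  nb ###..: next=#  (t=3,i=6, bit28=1)
  nb ##.##: next=#  (t=0,i=12, bit27=1)
  nb ##.#.: next=.  (t=0,i=1, bit26=0)
  nb ##..#: next=.  (t=1,i=0, bit25=0)
  nb ##...: next=#  (t=4,i=10, bit24=1)
  nb #.###: next=#  (t=0,i=8, bit23=1)
  nb #.##.: next=#  (t=0,i=13, bit22=1)
  nb #.#.#: next=#  (t=2,i=9, bit21=1)
  nb #.#..: next=#  (t=0,i=2, bit20=1)
  nb #..##: next=#  (t=1,i=1, bit19=1)
  nb #..#.: next=#  (t=1,i=7, bit18=1)
  nb #...#: next=.  (t=0,i=4, bit17=0)
  nb #....: next=#  (t=4,i=11, bit16=1)
  nb .####: next=.  (t=0,i=9, bit15=0)
  nb .###.: next=#  (t=2,i=6, bit14=1)
  nb .##.#: next=.  (t=0,i=0, bit13=0)
  nb .##..: next=#  (t=1,i=13, bit12=1)
  nb .#.##: next=.  (t=0,i=7, bit11=0)
  nb .#.#.: next=#  (t=2,i=0, bit10=1)
  nb .#..#: next=#  (t=1,i=6, bit9=1)
  nb .#...: next=#  (t=0,i=3, bit8=1)
  nb ..###: next=#  (t=2,i=5, bit7=1)
  nb ..##.: next=.  (t=1,i=2, bit6=0)
  nb ..#.#: next=.  (t=0,i=6, bit5=0)
  nb ..#..: next=.  (t=1,i=8, bit4=0)
  nb ...##: next=#  (t=1,i=11, bit3=1)
  nb ...#.: next=#  (t=0,i=5, bit2=1)
  nb ....#: next=.  (t=4,i=1, bit1=0)
  nb .....: next=#  (t=4,i=0, bit0=1)
  bits 00011001111111010101011110001101 = 436033421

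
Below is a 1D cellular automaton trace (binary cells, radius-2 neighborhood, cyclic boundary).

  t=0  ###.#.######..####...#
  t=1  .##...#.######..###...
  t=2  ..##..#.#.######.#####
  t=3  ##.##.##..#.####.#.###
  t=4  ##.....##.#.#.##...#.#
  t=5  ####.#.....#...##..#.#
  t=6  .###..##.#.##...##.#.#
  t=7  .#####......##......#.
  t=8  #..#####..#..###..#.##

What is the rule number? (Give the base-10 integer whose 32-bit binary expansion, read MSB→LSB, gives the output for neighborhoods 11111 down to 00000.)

  nb #####: next=#  (t=0,i=8, bit31=1)
  nb ####.: next=#  (t=0,i=1, bit30=1)
  nb ###.#: next=#  (t=0,i=2, bit29=1)
  nb ###..: next=#  (t=0,i=11, bit28=1)
  nb ##.##: next=.  (t=2,i=16, bit27=0)
  nb ##.#.: next=.  (t=0,i=3, bit26=0)
  nb ##..#: next=#  (t=0,i=12, bit25=1)
  nb ##...: next=#  (t=0,i=18, bit24=1)
  nb #.###: next=#  (t=0,i=6, bit23=1)
  nb #.##.: next=.  (t=3,i=3, bit22=0)
  nb #.#.#: next=.  (t=0,i=4, bit21=0)
  nb #.#..: next=.  (t=5,i=5, bit20=0)
  nb #..##: next=#  (t=0,i=13, bit19=1)
  nb #..#.: next=.  (t=2,i=5, bit18=0)
  nb #...#: next=.  (t=0,i=19, bit17=0)
  nb #....: next=#  (t=1,i=20, bit16=1)
  nb .####: next=.  (t=0,i=0, bit15=0)
  nb .###.: next=#  (t=1,i=17, bit14=1)
  nb .##.#: next=.  (t=3,i=4, bit13=0)
  nb .##..: next=#  (t=1,i=2, bit12=1)
  nb .#.##: next=.  (t=0,i=5, bit11=0)
  nb .#.#.: next=#  (t=2,i=7, bit10=1)
  nb .#..#: next=#  (t=7,i=21, bit9=1)
  nb .#...: next=#  (t=5,i=6, bit8=1)
  nb ..###: next=.  (t=0,i=14, bit7=0)
  nb ..##.: next=.  (t=1,i=1, bit6=0)
  nb ..#.#: next=#  (t=1,i=6, bit5=1)
  nb ..#..: next=#  (t=5,i=11, bit4=1)
  nb ...##: next=.  (t=0,i=20, bit3=0)
  nb ...#.: next=.  (t=1,i=5, bit2=0)
  nb ....#: next=#  (t=1,i=21, bit1=1)
  nb .....: next=.  (t=4,i=4, bit0=0)
  bits 11110011100010010101011100110010 = 4085864242

4085864242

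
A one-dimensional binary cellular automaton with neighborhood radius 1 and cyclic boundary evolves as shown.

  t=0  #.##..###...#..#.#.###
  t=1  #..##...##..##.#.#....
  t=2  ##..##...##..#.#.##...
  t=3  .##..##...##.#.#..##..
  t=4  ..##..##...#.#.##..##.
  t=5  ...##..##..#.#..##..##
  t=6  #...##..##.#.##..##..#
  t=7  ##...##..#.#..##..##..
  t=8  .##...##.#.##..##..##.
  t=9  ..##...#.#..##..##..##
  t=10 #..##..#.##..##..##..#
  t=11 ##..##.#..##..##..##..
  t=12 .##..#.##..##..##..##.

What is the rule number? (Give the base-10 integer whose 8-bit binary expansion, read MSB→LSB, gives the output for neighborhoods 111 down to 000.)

  ### -> .   bit 7 = 0  t=0,i=7
  ##. -> #   bit 6 = 1  t=0,i=0
  #.# -> .   bit 5 = 0  t=0,i=1
  #.. -> #   bit 4 = 1  t=0,i=4
  .## -> .   bit 3 = 0  t=0,i=2
  .#. -> #   bit 2 = 1  t=0,i=12
  ..# -> .   bit 1 = 0  t=0,i=5
  ... -> .   bit 0 = 0  t=0,i=10
  bits 01010100 = 84

84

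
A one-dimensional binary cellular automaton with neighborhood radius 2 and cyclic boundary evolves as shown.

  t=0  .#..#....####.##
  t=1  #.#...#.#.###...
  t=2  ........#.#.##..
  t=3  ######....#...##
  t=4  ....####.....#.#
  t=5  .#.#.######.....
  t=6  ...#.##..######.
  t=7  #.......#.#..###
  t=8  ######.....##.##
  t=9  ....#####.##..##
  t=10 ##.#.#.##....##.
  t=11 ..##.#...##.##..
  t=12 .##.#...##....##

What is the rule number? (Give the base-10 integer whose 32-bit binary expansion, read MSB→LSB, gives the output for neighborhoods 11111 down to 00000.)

  [31] ##### => .  t=3,i=0
  [30] ####. => #  t=0,i=11
  [29] ###.# => #  t=0,i=12
  [28] ###.. => #  t=1,i=12
  [27] ##.## => .  t=0,i=13
  [26] ##.#. => #  t=0,i=0
  [25] ##..# => .  t=6,i=7
  [24] ##... => #  t=1,i=13
  [23] #.### => #  t=1,i=10
  [22] #.##. => .  t=0,i=14
  [21] #.#.# => #  t=1,i=8
  [20] #.#.. => .  t=0,i=1
  [19] #..## => #  t=6,i=8
  [18] #..#. => .  t=0,i=3
  [17] #...# => .  t=1,i=4
  [16] #.... => #  t=0,i=6
  [15] .#### => #  t=0,i=10
  [14] .###. => .  t=1,i=11
  [13] .##.# => .  t=0,i=15
  [12] .##.. => .  t=2,i=13
  [11] .#.## => .  t=1,i=9
  [10] .#.#. => .  t=1,i=1
  [9] .#..# => #  t=0,i=2
  [8] .#... => .  t=0,i=5
  [7] ..### => .  t=0,i=9
  [6] ..##. => #  t=8,i=11
  [5] ..#.# => .  t=1,i=0
  [4] ..#.. => .  t=0,i=4
  [3] ...## => #  t=0,i=8
  [2] ...#. => .  t=1,i=5
  [1] ....# => .  t=0,i=7
  [0] ..... => #  t=2,i=0
  bits 01110101101010011000001001001001 = 1974043209

1974043209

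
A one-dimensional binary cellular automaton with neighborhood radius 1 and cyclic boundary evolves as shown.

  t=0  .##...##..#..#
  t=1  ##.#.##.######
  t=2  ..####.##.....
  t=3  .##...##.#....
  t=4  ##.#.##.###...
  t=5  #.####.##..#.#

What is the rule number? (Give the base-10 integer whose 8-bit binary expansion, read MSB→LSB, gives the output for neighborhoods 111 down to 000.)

  ###|.  b7=0 t=1,i=0
  ##.|.  b6=0 t=0,i=2
  #.#|#  b5=1 t=0,i=0
  #..|#  b4=1 t=0,i=3
  .##|#  b3=1 t=0,i=1
  .#.|#  b2=1 t=0,i=10
  ..#|#  b1=1 t=0,i=5
  ...|.  b0=0 t=0,i=4
  bits 00111110 = 62

62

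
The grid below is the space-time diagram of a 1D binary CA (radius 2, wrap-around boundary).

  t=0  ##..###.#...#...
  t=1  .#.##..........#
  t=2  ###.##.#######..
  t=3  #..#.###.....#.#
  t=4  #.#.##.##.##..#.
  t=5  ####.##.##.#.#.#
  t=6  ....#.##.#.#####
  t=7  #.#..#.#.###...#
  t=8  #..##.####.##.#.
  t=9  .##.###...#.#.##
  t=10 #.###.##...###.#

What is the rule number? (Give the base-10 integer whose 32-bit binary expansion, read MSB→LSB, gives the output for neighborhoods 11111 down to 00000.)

430718603

  #####|.  b31=0 t=2,i=9
  ####.|.  b30=0 t=2,i=12
  ###.#|.  b29=0 t=0,i=6
  ###..|#  b28=1 t=2,i=13
  ##.##|#  b27=1 t=2,i=3
  ##.#.|.  b26=0 t=0,i=7
  ##..#|.  b25=0 t=0,i=2
  ##...|#  b24=1 t=1,i=5
  #.###|#  b23=1 t=2,i=7
  #.##.|.  b22=0 t=1,i=3
  #.#.#|#  b21=1 t=1,i=1
  #.#..|.  b20=0 t=0,i=8
  #..##|#  b19=1 t=0,i=3
  #..#.|#  b18=1 t=3,i=2
  #...#|.  b17=0 t=0,i=10
  #....|.  b16=0 t=1,i=6
  .####|.  b15=0 t=2,i=8
  .###.|.  b14=0 t=0,i=5
  .##.#|#  b13=1 t=2,i=5
  .##..|#  b12=1 t=0,i=1
  .#.##|#  b11=1 t=1,i=2
  .#.#.|#  b10=1 t=1,i=0
  .#..#|#  b9=1 t=7,i=3
  .#...|.  b8=0 t=0,i=9
  ..###|#  b7=1 t=0,i=4
  ..##.|.  b6=0 t=0,i=0
  ..#.#|.  b5=0 t=1,i=15
  ..#..|.  b4=0 t=0,i=12
  ...##|#  b3=1 t=0,i=15
  ...#.|.  b2=0 t=0,i=11
  ....#|#  b1=1 t=1,i=13
  .....|#  b0=1 t=1,i=7
  bits 00011001101011000011111010001011 = 430718603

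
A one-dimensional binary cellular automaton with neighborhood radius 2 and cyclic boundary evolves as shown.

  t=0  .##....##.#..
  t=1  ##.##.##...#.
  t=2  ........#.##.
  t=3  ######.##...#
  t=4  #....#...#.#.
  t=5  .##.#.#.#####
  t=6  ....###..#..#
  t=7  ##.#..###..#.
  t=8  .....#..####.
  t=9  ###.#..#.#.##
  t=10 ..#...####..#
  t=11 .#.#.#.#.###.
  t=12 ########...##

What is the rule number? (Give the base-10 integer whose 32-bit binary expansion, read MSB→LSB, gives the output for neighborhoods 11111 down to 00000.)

  nb #####: next=.  (t=3,i=1, bit31=0)
  nb ####.: next=.  (t=3,i=4, bit30=0)
  nb ###.#: next=#  (t=3,i=5, bit29=1)
  nb ###..: next=#  (t=6,i=6, bit28=1)
  nb ##.##: next=.  (t=1,i=2, bit27=0)
  nb ##.#.: next=.  (t=0,i=9, bit26=0)
  nb ##..#: next=#  (t=6,i=7, bit25=1)
  nb ##...: next=#  (t=0,i=3, bit24=1)
  nb #.###: next=.  (t=5,i=8, bit23=0)
  nb #.##.: next=.  (t=1,i=0, bit22=0)
  nb #.#.#: next=#  (t=4,i=11, bit21=1)
  nb #.#..: next=.  (t=0,i=10, bit20=0)
  nb #..##: next=#  (t=7,i=5, bit19=1)
  nb #..#.: next=#  (t=6,i=8, bit18=1)
  nb #...#: next=.  (t=0,i=12, bit17=0)
  nb #....: next=#  (t=0,i=4, bit16=1)
  nb .####: next=#  (t=3,i=0, bit15=1)
  nb .###.: next=.  (t=6,i=5, bit14=0)
  nb .##.#: next=.  (t=0,i=8, bit13=0)
  nb .##..: next=.  (t=0,i=2, bit12=0)
  nb .#.##: next=.  (t=1,i=12, bit11=0)
  nb .#.#.: next=#  (t=4,i=10, bit10=1)
  nb .#..#: next=.  (t=6,i=10, bit9=0)
  nb .#...: next=#  (t=0,i=11, bit8=1)
  nb ..###: next=.  (t=3,i=12, bit7=0)
  nb ..##.: next=#  (t=0,i=1, bit6=1)
  nb ..#.#: next=#  (t=1,i=11, bit5=1)
  nb ..#..: next=.  (t=4,i=5, bit4=0)
  nb ...##: next=#  (t=0,i=0, bit3=1)
  nb ...#.: next=#  (t=1,i=10, bit2=1)
  nb ....#: next=.  (t=0,i=5, bit1=0)
  nb .....: next=#  (t=2,i=1, bit0=1)
  bits 00110011001011011000010101101101 = 858621293

858621293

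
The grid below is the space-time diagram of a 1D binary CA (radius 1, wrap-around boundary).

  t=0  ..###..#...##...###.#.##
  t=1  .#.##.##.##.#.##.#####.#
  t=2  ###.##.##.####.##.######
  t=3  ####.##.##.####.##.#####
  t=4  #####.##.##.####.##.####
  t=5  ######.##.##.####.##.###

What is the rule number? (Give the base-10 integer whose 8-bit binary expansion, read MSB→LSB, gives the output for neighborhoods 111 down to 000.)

231

  ### -> #   bit 7 = 1  t=0,i=3
  ##. -> #   bit 6 = 1  t=0,i=4
  #.# -> #   bit 5 = 1  t=0,i=19
  #.. -> .   bit 4 = 0  t=0,i=0
  .## -> .   bit 3 = 0  t=0,i=2
  .#. -> #   bit 2 = 1  t=0,i=7
  ..# -> #   bit 1 = 1  t=0,i=1
  ... -> #   bit 0 = 1  t=0,i=9
  bits 11100111 = 231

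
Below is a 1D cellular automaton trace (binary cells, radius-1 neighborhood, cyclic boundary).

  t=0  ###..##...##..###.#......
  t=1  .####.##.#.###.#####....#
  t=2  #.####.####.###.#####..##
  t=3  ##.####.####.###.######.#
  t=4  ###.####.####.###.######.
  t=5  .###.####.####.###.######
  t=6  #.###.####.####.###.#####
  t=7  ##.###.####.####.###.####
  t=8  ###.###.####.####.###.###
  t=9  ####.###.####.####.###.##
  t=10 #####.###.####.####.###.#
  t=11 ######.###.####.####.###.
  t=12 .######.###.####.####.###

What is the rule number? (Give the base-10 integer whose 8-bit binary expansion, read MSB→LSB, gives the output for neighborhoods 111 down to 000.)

  ###|#  b7=1 t=0,i=1
  ##.|#  b6=1 t=0,i=2
  #.#|#  b5=1 t=0,i=17
  #..|#  b4=1 t=0,i=3
  .##|.  b3=0 t=0,i=0
  .#.|#  b2=1 t=0,i=18
  ..#|#  b1=1 t=0,i=4
  ...|.  b0=0 t=0,i=8
  bits 11110110 = 246

246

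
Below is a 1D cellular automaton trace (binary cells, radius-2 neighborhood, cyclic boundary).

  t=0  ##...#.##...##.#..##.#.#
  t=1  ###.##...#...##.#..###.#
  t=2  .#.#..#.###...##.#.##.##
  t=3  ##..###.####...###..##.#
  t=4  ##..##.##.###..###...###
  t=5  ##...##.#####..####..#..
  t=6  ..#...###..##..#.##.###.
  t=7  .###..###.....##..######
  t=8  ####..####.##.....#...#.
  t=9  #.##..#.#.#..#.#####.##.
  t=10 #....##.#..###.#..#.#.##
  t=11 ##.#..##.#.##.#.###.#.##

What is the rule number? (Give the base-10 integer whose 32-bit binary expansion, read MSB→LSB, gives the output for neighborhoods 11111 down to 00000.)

1571054519

  nb #####: next=.  (t=4,i=23, bit31=0)
  nb ####.: next=#  (t=1,i=1, bit30=1)
  nb ###.#: next=.  (t=1,i=2, bit29=0)
  nb ###..: next=#  (t=0,i=1, bit28=1)
  nb ##.##: next=#  (t=1,i=3, bit27=1)
  nb ##.#.: next=#  (t=0,i=14, bit26=1)
  nb ##..#: next=.  (t=3,i=2, bit25=0)
  nb ##...: next=#  (t=0,i=2, bit24=1)
  nb #.###: next=#  (t=0,i=23, bit23=1)
  nb #.##.: next=.  (t=0,i=7, bit22=0)
  nb #.#.#: next=#  (t=0,i=21, bit21=1)
  nb #.#..: next=.  (t=0,i=15, bit20=0)
  nb #..##: next=.  (t=0,i=17, bit19=0)
  nb #..#.: next=#  (t=2,i=5, bit18=1)
  nb #...#: next=.  (t=0,i=3, bit17=0)
  nb #....: next=.  (t=7,i=10, bit16=0)
  nb .####: next=.  (t=1,i=0, bit15=0)
  nb .###.: next=#  (t=0,i=0, bit14=1)
  nb .##.#: next=#  (t=0,i=13, bit13=1)
  nb .##..: next=.  (t=0,i=8, bit12=0)
  nb .#.##: next=.  (t=0,i=6, bit11=0)
  nb .#.#.: next=.  (t=2,i=2, bit10=0)
  nb .#..#: next=#  (t=0,i=16, bit9=1)
  nb .#...: next=#  (t=1,i=10, bit8=1)
  nb ..###: next=#  (t=1,i=19, bit7=1)
  nb ..##.: next=.  (t=0,i=12, bit6=0)
  nb ..#.#: next=#  (t=0,i=5, bit5=1)
  nb ..#..: next=#  (t=1,i=9, bit4=1)
  nb ...##: next=.  (t=0,i=11, bit3=0)
  nb ...#.: next=#  (t=0,i=4, bit2=1)
  nb ....#: next=#  (t=7,i=12, bit1=1)
  nb .....: next=#  (t=7,i=11, bit0=1)
  bits 01011101101001000110001110110111 = 1571054519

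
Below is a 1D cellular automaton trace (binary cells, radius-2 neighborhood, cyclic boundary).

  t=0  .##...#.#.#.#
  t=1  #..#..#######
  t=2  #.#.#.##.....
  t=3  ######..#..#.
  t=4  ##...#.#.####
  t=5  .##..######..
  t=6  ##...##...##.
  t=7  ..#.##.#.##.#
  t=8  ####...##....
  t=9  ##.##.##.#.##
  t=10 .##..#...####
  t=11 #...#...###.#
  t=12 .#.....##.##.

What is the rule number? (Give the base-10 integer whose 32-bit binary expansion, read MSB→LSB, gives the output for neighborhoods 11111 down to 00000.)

  nb #####: next=.  (t=1,i=8, bit31=0)
  nb ####.: next=.  (t=1,i=12, bit30=0)
  nb ###.#: next=#  (t=9,i=1, bit29=1)
  nb ###..: next=#  (t=1,i=0, bit28=1)
  nb ##.##: next=#  (t=6,i=12, bit27=1)
  nb ##.#.: next=.  (t=7,i=6, bit26=0)
  nb ##..#: next=.  (t=1,i=1, bit25=0)
  nb ##...: next=#  (t=0,i=3, bit24=1)
  nb #.###: next=#  (t=3,i=0, bit23=1)
  nb #.##.: next=.  (t=0,i=1, bit22=0)
  nb #.#.#: next=#  (t=0,i=8, bit21=1)
  nb #.#..: next=.  (t=7,i=12, bit20=0)
  nb #..##: next=.  (t=1,i=5, bit19=0)
  nb #..#.: next=#  (t=1,i=2, bit18=1)
  nb #...#: next=.  (t=0,i=4, bit17=0)
  nb #....: next=.  (t=2,i=9, bit16=0)
  nb .####: next=#  (t=1,i=7, bit15=1)
  nb .###.: next=.  (t=11,i=9, bit14=0)
  nb .##.#: next=.  (t=6,i=11, bit13=0)
  nb .##..: next=.  (t=0,i=2, bit12=0)
  nb .#.##: next=#  (t=0,i=0, bit11=1)
  nb .#.#.: next=#  (t=0,i=7, bit10=1)
  nb .#..#: next=#  (t=1,i=4, bit9=1)
  nb .#...: next=.  (t=10,i=6, bit8=0)
  nb ..###: next=#  (t=1,i=6, bit7=1)
  nb ..##.: next=#  (t=5,i=1, bit6=1)
  nb ..#.#: next=#  (t=0,i=6, bit5=1)
  nb ..#..: next=.  (t=1,i=3, bit4=0)
  nb ...##: next=#  (t=5,i=0, bit3=1)
  nb ...#.: next=.  (t=0,i=5, bit2=0)
  nb ....#: next=#  (t=2,i=11, bit1=1)
  nb .....: next=.  (t=2,i=10, bit0=0)
  bits 00111001101001001000111011101010 = 967085802

967085802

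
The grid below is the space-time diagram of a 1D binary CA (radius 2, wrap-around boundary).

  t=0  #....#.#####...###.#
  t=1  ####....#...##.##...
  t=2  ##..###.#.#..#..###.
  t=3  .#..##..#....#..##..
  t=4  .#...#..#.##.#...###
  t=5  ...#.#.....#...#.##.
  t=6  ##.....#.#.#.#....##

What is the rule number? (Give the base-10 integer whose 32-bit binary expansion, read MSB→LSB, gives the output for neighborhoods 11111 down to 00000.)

  nb #####: next=.  (t=0,i=9, bit31=0)
  nb ####.: next=.  (t=0,i=10, bit30=0)
  nb ###.#: next=.  (t=0,i=17, bit29=0)
  nb ###..: next=.  (t=0,i=11, bit28=0)
  nb ##.##: next=.  (t=0,i=18, bit27=0)
  nb ##.#.: next=.  (t=2,i=7, bit26=0)
  nb ##..#: next=.  (t=2,i=2, bit25=0)
  nb ##...: next=#  (t=0,i=1, bit24=1)
  nb #.###: next=.  (t=0,i=7, bit23=0)
  nb #.##.: next=.  (t=0,i=19, bit22=0)
  nb #.#.#: next=#  (t=2,i=8, bit21=1)
  nb #.#..: next=.  (t=2,i=10, bit20=0)
  nb #..##: next=.  (t=2,i=3, bit19=0)
  nb #..#.: next=.  (t=2,i=12, bit18=0)
  nb #...#: next=#  (t=0,i=13, bit17=1)
  nb #....: next=#  (t=0,i=2, bit16=1)
  nb .####: next=#  (t=0,i=8, bit15=1)
  nb .###.: next=#  (t=0,i=16, bit14=1)
  nb .##.#: next=#  (t=1,i=13, bit13=1)
  nb .##..: next=#  (t=0,i=0, bit12=1)
  nb .#.##: next=.  (t=0,i=6, bit11=0)
  nb .#.#.: next=.  (t=2,i=9, bit10=0)
  nb .#..#: next=.  (t=2,i=11, bit9=0)
  nb .#...: next=.  (t=1,i=9, bit8=0)
  nb ..###: next=#  (t=0,i=15, bit7=1)
  nb ..##.: next=.  (t=1,i=12, bit6=0)
  nb ..#.#: next=.  (t=0,i=5, bit5=0)
  nb ..#..: next=#  (t=1,i=8, bit4=1)
  nb ...##: next=.  (t=0,i=14, bit3=0)
  nb ...#.: next=.  (t=0,i=4, bit2=0)
  nb ....#: next=#  (t=0,i=3, bit1=1)
  nb .....: next=.  (t=5,i=8, bit0=0)
  bits 00000001001000111111000010010010 = 19132562

19132562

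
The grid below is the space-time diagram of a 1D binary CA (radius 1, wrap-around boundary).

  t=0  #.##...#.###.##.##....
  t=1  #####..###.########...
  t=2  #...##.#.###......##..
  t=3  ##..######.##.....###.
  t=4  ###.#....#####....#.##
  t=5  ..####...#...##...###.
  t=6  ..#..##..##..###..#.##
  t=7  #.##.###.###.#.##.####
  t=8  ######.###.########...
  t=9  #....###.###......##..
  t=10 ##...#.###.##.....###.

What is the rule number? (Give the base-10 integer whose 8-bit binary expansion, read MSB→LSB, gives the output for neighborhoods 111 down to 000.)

124

  nb ###: next=.  (t=0,i=10, bit7=0)
  nb ##.: next=#  (t=0,i=3, bit6=1)
  nb #.#: next=#  (t=0,i=1, bit5=1)
  nb #..: next=#  (t=0,i=4, bit4=1)
  nb .##: next=#  (t=0,i=2, bit3=1)
  nb .#.: next=#  (t=0,i=0, bit2=1)
  nb ..#: next=.  (t=0,i=6, bit1=0)
  nb ...: next=.  (t=0,i=5, bit0=0)
  bits 01111100 = 124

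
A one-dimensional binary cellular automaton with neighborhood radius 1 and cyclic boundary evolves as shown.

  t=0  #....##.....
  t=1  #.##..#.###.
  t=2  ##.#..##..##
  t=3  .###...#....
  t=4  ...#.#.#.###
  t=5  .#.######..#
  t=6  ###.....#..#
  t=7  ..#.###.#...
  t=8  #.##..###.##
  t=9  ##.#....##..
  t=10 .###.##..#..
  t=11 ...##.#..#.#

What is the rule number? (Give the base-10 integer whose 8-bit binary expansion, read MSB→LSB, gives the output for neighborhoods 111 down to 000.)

101

  nb ###: next=.  (t=1,i=9, bit7=0)
  nb ##.: next=#  (t=0,i=6, bit6=1)
  nb #.#: next=#  (t=1,i=1, bit5=1)
  nb #..: next=.  (t=0,i=1, bit4=0)
  nb .##: next=.  (t=0,i=5, bit3=0)
  nb .#.: next=#  (t=0,i=0, bit2=1)
  nb ..#: next=.  (t=0,i=4, bit1=0)
  nb ...: next=#  (t=0,i=2, bit0=1)
  bits 01100101 = 101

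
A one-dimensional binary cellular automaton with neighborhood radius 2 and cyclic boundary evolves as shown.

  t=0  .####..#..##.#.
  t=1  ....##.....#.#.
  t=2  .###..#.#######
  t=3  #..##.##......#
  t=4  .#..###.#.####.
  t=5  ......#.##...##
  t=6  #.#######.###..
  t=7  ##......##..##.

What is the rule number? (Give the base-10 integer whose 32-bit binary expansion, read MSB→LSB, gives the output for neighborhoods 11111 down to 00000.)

997338415

  ##### -> .   bit 31 = 0  t=2,i=10
  ####. -> .   bit 30 = 0  t=0,i=3
  ###.# -> #   bit 29 = 1  t=2,i=14
  ###.. -> #   bit 28 = 1  t=0,i=4
  ##.## -> #   bit 27 = 1  t=2,i=0
  ##.#. -> .   bit 26 = 0  t=0,i=12
  ##..# -> #   bit 25 = 1  t=0,i=5
  ##... -> #   bit 24 = 1  t=1,i=6
  #.### -> .   bit 23 = 0  t=2,i=1
  #.##. -> #   bit 22 = 1  t=3,i=6
  #.#.# -> #   bit 21 = 1  t=4,i=8
  #.#.. -> #   bit 20 = 1  t=0,i=13
  #..## -> .   bit 19 = 0  t=0,i=0
  #..#. -> .   bit 18 = 0  t=0,i=6
  #...# -> #   bit 17 = 1  t=5,i=11
  #.... -> .   bit 16 = 0  t=1,i=0
  .#### -> .   bit 15 = 0  t=0,i=2
  .###. -> .   bit 14 = 0  t=2,i=2
  .##.# -> #   bit 13 = 1  t=0,i=11
  .##.. -> .   bit 12 = 0  t=1,i=5
  .#.## -> #   bit 11 = 1  t=2,i=7
  .#.#. -> #   bit 10 = 1  t=1,i=12
  .#..# -> .   bit 9 = 0  t=0,i=8
  .#... -> #   bit 8 = 1  t=1,i=14
  ..### -> .   bit 7 = 0  t=0,i=1
  ..##. -> .   bit 6 = 0  t=0,i=10
  ..#.# -> #   bit 5 = 1  t=1,i=11
  ..#.. -> .   bit 4 = 0  t=0,i=7
  ...## -> #   bit 3 = 1  t=1,i=3
  ...#. -> #   bit 2 = 1  t=1,i=10
  ....# -> #   bit 1 = 1  t=1,i=2
  ..... -> #   bit 0 = 1  t=1,i=1
  bits 00111011011100100010110100101111 = 997338415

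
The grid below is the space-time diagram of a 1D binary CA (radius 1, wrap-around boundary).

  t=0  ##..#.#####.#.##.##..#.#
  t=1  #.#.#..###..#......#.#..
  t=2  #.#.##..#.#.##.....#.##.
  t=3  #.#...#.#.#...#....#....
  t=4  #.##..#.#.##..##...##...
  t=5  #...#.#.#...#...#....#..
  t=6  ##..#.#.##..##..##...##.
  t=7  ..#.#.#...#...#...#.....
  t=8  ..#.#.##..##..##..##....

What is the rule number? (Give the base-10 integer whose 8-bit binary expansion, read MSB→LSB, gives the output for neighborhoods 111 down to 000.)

  ### -> #   bit 7 = 1  t=0,i=0
  ##. -> .   bit 6 = 0  t=0,i=1
  #.# -> .   bit 5 = 0  t=0,i=5
  #.. -> #   bit 4 = 1  t=0,i=2
  .## -> .   bit 3 = 0  t=0,i=6
  .#. -> #   bit 2 = 1  t=0,i=4
  ..# -> .   bit 1 = 0  t=0,i=3
  ... -> .   bit 0 = 0  t=1,i=14
  bits 10010100 = 148

148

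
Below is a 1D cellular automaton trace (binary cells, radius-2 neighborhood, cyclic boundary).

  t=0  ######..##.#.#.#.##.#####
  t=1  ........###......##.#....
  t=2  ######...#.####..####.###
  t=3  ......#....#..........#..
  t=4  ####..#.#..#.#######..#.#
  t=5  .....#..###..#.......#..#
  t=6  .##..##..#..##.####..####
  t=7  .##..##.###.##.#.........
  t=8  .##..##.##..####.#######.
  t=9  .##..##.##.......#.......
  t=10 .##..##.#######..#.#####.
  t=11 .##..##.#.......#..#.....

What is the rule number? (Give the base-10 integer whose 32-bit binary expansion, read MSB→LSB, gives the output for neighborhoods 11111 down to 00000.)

97874513

  [31] ##### => .  t=0,i=0
  [30] ####. => .  t=0,i=4
  [29] ###.# => .  t=2,i=20
  [28] ###.. => .  t=0,i=5
  [27] ##.## => .  t=0,i=19
  [26] ##.#. => #  t=0,i=10
  [25] ##..# => .  t=0,i=6
  [24] ##... => #  t=1,i=11
  [23] #.### => #  t=0,i=20
  [22] #.##. => #  t=0,i=17
  [21] #.#.# => .  t=0,i=11
  [20] #.#.. => #  t=1,i=20
  [19] #..## => .  t=0,i=7
  [18] #..#. => #  t=4,i=5
  [17] #...# => .  t=2,i=7
  [16] #.... => #  t=1,i=12
  [15] .#### => .  t=0,i=21
  [14] .###. => #  t=1,i=9
  [13] .##.# => #  t=0,i=9
  [12] .##.. => #  t=6,i=2
  [11] .#.## => .  t=0,i=16
  [10] .#.#. => .  t=0,i=12
  [9] .#..# => #  t=4,i=9
  [8] .#... => .  t=1,i=21
  [7] ..### => .  t=1,i=8
  [6] ..##. => #  t=0,i=8
  [5] ..#.# => .  t=2,i=9
  [4] ..#.. => #  t=3,i=6
  [3] ...## => .  t=1,i=7
  [2] ...#. => .  t=2,i=8
  [1] ....# => .  t=1,i=6
  [0] ..... => #  t=1,i=0
  bits 00000101110101010111001001010001 = 97874513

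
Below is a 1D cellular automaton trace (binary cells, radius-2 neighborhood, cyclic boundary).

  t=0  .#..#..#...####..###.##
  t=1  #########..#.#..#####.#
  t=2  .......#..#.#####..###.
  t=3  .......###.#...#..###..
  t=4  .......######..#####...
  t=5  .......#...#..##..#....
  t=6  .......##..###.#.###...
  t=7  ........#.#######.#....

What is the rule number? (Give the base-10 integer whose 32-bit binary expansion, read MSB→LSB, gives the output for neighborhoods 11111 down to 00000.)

  ##### -> .   bit 31 = 0  t=1,i=1
  ####. -> #   bit 30 = 1  t=0,i=13
  ###.# -> #   bit 29 = 1  t=0,i=19
  ###.. -> .   bit 28 = 0  t=0,i=14
  ##.## -> #   bit 27 = 1  t=0,i=20
  ##.#. -> #   bit 26 = 1  t=0,i=0
  ##..# -> .   bit 25 = 0  t=0,i=15
  ##... -> .   bit 24 = 0  t=2,i=22
  #.### -> .   bit 23 = 0  t=1,i=22
  #.##. -> .   bit 22 = 0  t=0,i=21
  #.#.# -> #   bit 21 = 1  t=6,i=15
  #.#.. -> #   bit 20 = 1  t=0,i=1
  #..## -> #   bit 19 = 1  t=0,i=16
  #..#. -> #   bit 18 = 1  t=0,i=3
  #...# -> .   bit 17 = 0  t=0,i=9
  #.... -> .   bit 16 = 0  t=2,i=0
  .#### -> .   bit 15 = 0  t=0,i=12
  .###. -> #   bit 14 = 1  t=0,i=18
  .##.# -> #   bit 13 = 1  t=0,i=22
  .##.. -> #   bit 12 = 1  t=5,i=15
  .#.## -> #   bit 11 = 1  t=2,i=11
  .#.#. -> #   bit 10 = 1  t=1,i=12
  .#..# -> #   bit 9 = 1  t=0,i=2
  .#... -> #   bit 8 = 1  t=0,i=8
  ..### -> #   bit 7 = 1  t=0,i=11
  ..##. -> .   bit 6 = 0  t=5,i=14
  ..#.# -> .   bit 5 = 0  t=1,i=11
  ..#.. -> #   bit 4 = 1  t=0,i=4
  ...## -> .   bit 3 = 0  t=0,i=10
  ...#. -> .   bit 2 = 0  t=2,i=6
  ....# -> .   bit 1 = 0  t=2,i=5
  ..... -> .   bit 0 = 0  t=2,i=1
  bits 01101100001111000111111110010000 = 1815904144

1815904144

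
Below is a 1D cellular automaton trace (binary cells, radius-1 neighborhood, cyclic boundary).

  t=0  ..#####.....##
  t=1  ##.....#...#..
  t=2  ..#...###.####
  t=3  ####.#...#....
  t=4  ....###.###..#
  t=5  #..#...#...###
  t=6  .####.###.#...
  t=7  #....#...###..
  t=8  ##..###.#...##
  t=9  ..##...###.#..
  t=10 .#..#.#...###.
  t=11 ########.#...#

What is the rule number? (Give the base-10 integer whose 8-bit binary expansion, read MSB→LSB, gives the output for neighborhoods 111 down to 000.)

54

  ###|.  b7=0 t=0,i=3
  ##.|.  b6=0 t=0,i=6
  #.#|#  b5=1 t=2,i=9
  #..|#  b4=1 t=0,i=0
  .##|.  b3=0 t=0,i=2
  .#.|#  b2=1 t=1,i=7
  ..#|#  b1=1 t=0,i=1
  ...|.  b0=0 t=0,i=8
  bits 00110110 = 54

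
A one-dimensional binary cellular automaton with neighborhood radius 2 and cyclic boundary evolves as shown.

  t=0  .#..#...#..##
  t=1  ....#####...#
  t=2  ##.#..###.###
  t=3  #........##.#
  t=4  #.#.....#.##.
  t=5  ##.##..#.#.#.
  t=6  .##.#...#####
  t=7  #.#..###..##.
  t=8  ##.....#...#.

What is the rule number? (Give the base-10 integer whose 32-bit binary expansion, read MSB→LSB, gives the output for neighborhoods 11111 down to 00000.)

3634576668

  nb #####: next=#  (t=1,i=6, bit31=1)
  nb ####.: next=#  (t=1,i=7, bit30=1)
  nb ###.#: next=.  (t=2,i=1, bit29=0)
  nb ###..: next=#  (t=1,i=8, bit28=1)
  nb ##.##: next=#  (t=2,i=9, bit27=1)
  nb ##.#.: next=.  (t=0,i=0, bit26=0)
  nb ##..#: next=.  (t=5,i=5, bit25=0)
  nb ##...: next=.  (t=1,i=9, bit24=0)
  nb #.###: next=#  (t=2,i=10, bit23=1)
  nb #.##.: next=.  (t=3,i=12, bit22=0)
  nb #.#.#: next=#  (t=4,i=0, bit21=1)
  nb #.#..: next=.  (t=0,i=1, bit20=0)
  nb #..##: next=.  (t=0,i=10, bit19=0)
  nb #..#.: next=.  (t=0,i=3, bit18=0)
  nb #...#: next=#  (t=0,i=6, bit17=1)
  nb #....: next=#  (t=1,i=1, bit16=1)
  nb .####: next=.  (t=1,i=5, bit15=0)
  nb .###.: next=.  (t=2,i=7, bit14=0)
  nb .##.#: next=#  (t=0,i=12, bit13=1)
  nb .##..: next=#  (t=3,i=0, bit12=1)
  nb .#.##: next=#  (t=4,i=9, bit11=1)
  nb .#.#.: next=#  (t=4,i=1, bit10=1)
  nb .#..#: next=.  (t=0,i=2, bit9=0)
  nb .#...: next=#  (t=0,i=5, bit8=1)
  nb ..###: next=.  (t=1,i=4, bit7=0)
  nb ..##.: next=.  (t=0,i=11, bit6=0)
  nb ..#.#: next=.  (t=4,i=8, bit5=0)
  nb ..#..: next=#  (t=0,i=4, bit4=1)
  nb ...##: next=#  (t=1,i=3, bit3=1)
  nb ...#.: next=#  (t=0,i=7, bit2=1)
  nb ....#: next=.  (t=1,i=2, bit1=0)
  nb .....: next=.  (t=3,i=3, bit0=0)
  bits 11011000101000110011110100011100 = 3634576668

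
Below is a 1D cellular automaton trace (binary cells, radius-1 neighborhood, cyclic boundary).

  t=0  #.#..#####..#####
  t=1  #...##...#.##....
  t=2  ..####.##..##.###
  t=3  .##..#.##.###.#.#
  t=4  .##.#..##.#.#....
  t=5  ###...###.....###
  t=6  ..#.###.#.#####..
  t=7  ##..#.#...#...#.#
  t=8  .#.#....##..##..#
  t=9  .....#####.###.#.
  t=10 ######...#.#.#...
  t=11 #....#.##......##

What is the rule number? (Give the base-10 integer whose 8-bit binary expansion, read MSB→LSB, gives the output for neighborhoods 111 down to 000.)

75

  [7] ### => .  t=0,i=6
  [6] ##. => #  t=0,i=0
  [5] #.# => .  t=0,i=1
  [4] #.. => .  t=0,i=3
  [3] .## => #  t=0,i=5
  [2] .#. => .  t=0,i=2
  [1] ..# => #  t=0,i=4
  [0] ... => #  t=1,i=2
  bits 01001011 = 75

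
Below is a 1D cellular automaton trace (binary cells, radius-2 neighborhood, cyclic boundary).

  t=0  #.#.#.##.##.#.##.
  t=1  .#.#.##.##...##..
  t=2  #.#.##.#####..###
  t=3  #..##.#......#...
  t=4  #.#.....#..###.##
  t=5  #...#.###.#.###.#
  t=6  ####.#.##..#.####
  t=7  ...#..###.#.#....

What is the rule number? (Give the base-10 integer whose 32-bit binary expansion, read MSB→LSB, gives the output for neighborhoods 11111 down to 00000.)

693066774

  nb #####: next=.  (t=2,i=9, bit31=0)
  nb ####.: next=.  (t=2,i=10, bit30=0)
  nb ###.#: next=#  (t=2,i=0, bit29=1)
  nb ###..: next=.  (t=2,i=11, bit28=0)
  nb ##.##: next=#  (t=0,i=8, bit27=1)
  nb ##.#.: next=.  (t=0,i=11, bit26=0)
  nb ##..#: next=.  (t=2,i=12, bit25=0)
  nb ##...: next=#  (t=1,i=10, bit24=1)
  nb #.###: next=.  (t=2,i=7, bit23=0)
  nb #.##.: next=#  (t=0,i=6, bit22=1)
  nb #.#.#: next=.  (t=0,i=0, bit21=0)
  nb #.#..: next=.  (t=3,i=6, bit20=0)
  nb #..##: next=#  (t=2,i=13, bit19=1)
  nb #..#.: next=#  (t=6,i=10, bit18=1)
  nb #...#: next=#  (t=1,i=11, bit17=1)
  nb #....: next=#  (t=3,i=8, bit16=1)
  nb .####: next=.  (t=2,i=8, bit15=0)
  nb .###.: next=#  (t=4,i=12, bit14=1)
  nb .##.#: next=.  (t=0,i=7, bit13=0)
  nb .##..: next=#  (t=1,i=9, bit12=1)
  nb .#.##: next=#  (t=0,i=5, bit11=1)
  nb .#.#.: next=#  (t=0,i=1, bit10=1)
  nb .#..#: next=.  (t=3,i=1, bit9=0)
  nb .#...: next=.  (t=3,i=7, bit8=0)
  nb ..###: next=.  (t=2,i=14, bit7=0)
  nb ..##.: next=.  (t=1,i=13, bit6=0)
  nb ..#.#: next=.  (t=1,i=1, bit5=0)
  nb ..#..: next=#  (t=3,i=0, bit4=1)
  nb ...##: next=.  (t=1,i=12, bit3=0)
  nb ...#.: next=#  (t=1,i=0, bit2=1)
  nb ....#: next=#  (t=3,i=11, bit1=1)
  nb .....: next=.  (t=3,i=9, bit0=0)
  bits 00101001010011110101110000010110 = 693066774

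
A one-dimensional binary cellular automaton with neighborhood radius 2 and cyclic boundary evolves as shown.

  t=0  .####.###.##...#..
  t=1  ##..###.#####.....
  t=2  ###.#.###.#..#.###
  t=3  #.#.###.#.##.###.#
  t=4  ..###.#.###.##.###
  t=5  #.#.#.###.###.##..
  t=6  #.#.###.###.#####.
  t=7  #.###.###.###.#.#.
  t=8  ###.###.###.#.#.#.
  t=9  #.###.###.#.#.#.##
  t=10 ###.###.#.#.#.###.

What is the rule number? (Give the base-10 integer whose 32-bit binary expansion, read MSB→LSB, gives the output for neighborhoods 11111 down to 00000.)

  [31] ##### => #  t=1,i=10
  [30] ####. => .  t=0,i=3
  [29] ###.# => #  t=0,i=4
  [28] ###.. => .  t=1,i=12
  [27] ##.## => #  t=0,i=5
  [26] ##.#. => .  t=2,i=3
  [25] ##..# => #  t=1,i=2
  [24] ##... => #  t=0,i=12
  [23] #.### => #  t=0,i=6
  [22] #.##. => #  t=0,i=10
  [21] #.#.# => #  t=2,i=4
  [20] #.#.. => #  t=2,i=10
  [19] #..## => .  t=1,i=3
  [18] #..#. => .  t=2,i=12
  [17] #...# => .  t=0,i=13
  [16] #.... => .  t=1,i=14
  [15] .#### => .  t=0,i=2
  [14] .###. => .  t=0,i=7
  [13] .##.# => .  t=3,i=0
  [12] .##.. => #  t=0,i=11
  [11] .#.## => #  t=2,i=5
  [10] .#.#. => .  t=5,i=1
  [9] .#..# => #  t=2,i=11
  [8] .#... => .  t=0,i=16
  [7] ..### => #  t=0,i=1
  [6] ..##. => #  t=1,i=0
  [5] ..#.# => #  t=2,i=13
  [4] ..#.. => .  t=0,i=15
  [3] ...## => #  t=0,i=0
  [2] ...#. => .  t=0,i=14
  [1] ....# => #  t=1,i=16
  [0] ..... => #  t=1,i=15
  bits 10101011111100000001101011101011 = 2884639467

2884639467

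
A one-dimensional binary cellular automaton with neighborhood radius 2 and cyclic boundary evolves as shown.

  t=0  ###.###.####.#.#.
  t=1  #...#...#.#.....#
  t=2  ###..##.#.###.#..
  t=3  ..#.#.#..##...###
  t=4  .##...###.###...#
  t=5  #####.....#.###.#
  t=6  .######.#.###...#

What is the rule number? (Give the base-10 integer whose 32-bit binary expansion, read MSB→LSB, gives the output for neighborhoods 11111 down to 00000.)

3521067810

  [31] ##### => #  t=5,i=1
  [30] ####. => #  t=0,i=10
  [29] ###.# => .  t=0,i=2
  [28] ###.. => #  t=2,i=2
  [27] ##.## => .  t=0,i=3
  [26] ##.#. => .  t=0,i=12
  [25] ##..# => .  t=2,i=3
  [24] ##... => #  t=1,i=1
  [23] #.### => #  t=0,i=0
  [22] #.##. => #  t=4,i=1
  [21] #.#.# => .  t=0,i=13
  [20] #.#.. => #  t=1,i=10
  [19] #..## => #  t=2,i=4
  [18] #..#. => #  t=3,i=1
  [17] #...# => #  t=1,i=2
  [16] #.... => #  t=1,i=12
  [15] .#### => .  t=0,i=9
  [14] .###. => .  t=0,i=1
  [13] .##.# => #  t=2,i=6
  [12] .##.. => #  t=1,i=0
  [11] .#.## => #  t=0,i=16
  [10] .#.#. => .  t=0,i=14
  [9] .#..# => #  t=2,i=15
  [8] .#... => #  t=1,i=5
  [7] ..### => .  t=2,i=0
  [6] ..##. => .  t=1,i=16
  [5] ..#.# => #  t=1,i=8
  [4] ..#.. => .  t=1,i=4
  [3] ...## => .  t=1,i=15
  [2] ...#. => .  t=1,i=3
  [1] ....# => #  t=1,i=14
  [0] ..... => .  t=1,i=13
  bits 11010001110111110011101100100010 = 3521067810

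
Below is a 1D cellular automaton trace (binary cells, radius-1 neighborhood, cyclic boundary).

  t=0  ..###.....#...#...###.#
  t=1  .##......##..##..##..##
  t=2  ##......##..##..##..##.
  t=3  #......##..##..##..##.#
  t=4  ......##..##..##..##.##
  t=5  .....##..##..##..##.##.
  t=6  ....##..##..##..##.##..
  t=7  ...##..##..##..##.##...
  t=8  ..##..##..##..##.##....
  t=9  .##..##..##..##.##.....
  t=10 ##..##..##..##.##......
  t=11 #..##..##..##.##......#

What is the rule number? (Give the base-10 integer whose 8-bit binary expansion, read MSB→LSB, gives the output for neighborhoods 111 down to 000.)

  ###|.  b7=0 t=0,i=3
  ##.|.  b6=0 t=0,i=4
  #.#|#  b5=1 t=0,i=21
  #..|.  b4=0 t=0,i=0
  .##|#  b3=1 t=0,i=2
  .#.|#  b2=1 t=0,i=10
  ..#|#  b1=1 t=0,i=1
  ...|.  b0=0 t=0,i=6
  bits 00101110 = 46

46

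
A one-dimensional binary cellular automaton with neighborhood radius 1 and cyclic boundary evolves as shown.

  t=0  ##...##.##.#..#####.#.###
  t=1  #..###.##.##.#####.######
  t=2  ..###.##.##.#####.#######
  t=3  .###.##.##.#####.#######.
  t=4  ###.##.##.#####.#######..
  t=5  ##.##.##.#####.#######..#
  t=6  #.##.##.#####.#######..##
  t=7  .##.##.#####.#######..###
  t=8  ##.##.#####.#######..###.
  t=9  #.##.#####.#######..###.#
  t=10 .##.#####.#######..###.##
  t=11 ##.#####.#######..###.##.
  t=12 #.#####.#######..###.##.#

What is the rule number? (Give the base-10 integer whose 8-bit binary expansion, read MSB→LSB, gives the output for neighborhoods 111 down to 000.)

175

  [7] ### => #  t=0,i=0
  [6] ##. => .  t=0,i=1
  [5] #.# => #  t=0,i=7
  [4] #.. => .  t=0,i=2
  [3] .## => #  t=0,i=5
  [2] .#. => #  t=0,i=11
  [1] ..# => #  t=0,i=4
  [0] ... => #  t=0,i=3
  bits 10101111 = 175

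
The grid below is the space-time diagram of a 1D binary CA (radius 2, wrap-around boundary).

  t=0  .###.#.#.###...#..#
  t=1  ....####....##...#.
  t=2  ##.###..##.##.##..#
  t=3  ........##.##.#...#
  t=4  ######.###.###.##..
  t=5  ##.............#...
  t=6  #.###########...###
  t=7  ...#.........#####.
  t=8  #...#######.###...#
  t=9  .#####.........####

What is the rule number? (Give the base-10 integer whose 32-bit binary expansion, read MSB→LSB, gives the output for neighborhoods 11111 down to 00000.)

90678729

  #####|.  b31=0 t=4,i=2
  ####.|.  b30=0 t=1,i=6
  ###.#|.  b29=0 t=0,i=3
  ###..|.  b28=0 t=0,i=11
  ##.##|.  b27=0 t=2,i=2
  ##.#.|#  b26=1 t=0,i=4
  ##..#|.  b25=0 t=2,i=6
  ##...|#  b24=1 t=0,i=12
  #.###|.  b23=0 t=0,i=1
  #.##.|#  b22=1 t=2,i=11
  #.#.#|#  b21=1 t=0,i=5
  #.#..|.  b20=0 t=3,i=14
  #..##|.  b19=0 t=2,i=7
  #..#.|#  b18=1 t=0,i=17
  #...#|#  b17=1 t=0,i=13
  #....|#  b16=1 t=1,i=0
  .####|#  b15=1 t=1,i=5
  .###.|.  b14=0 t=0,i=2
  .##.#|#  b13=1 t=2,i=9
  .##..|.  b12=0 t=1,i=13
  .#.##|.  b11=0 t=0,i=0
  .#.#.|#  b10=1 t=0,i=6
  .#..#|.  b9=0 t=0,i=16
  .#...|#  b8=1 t=1,i=18
  ..###|#  b7=1 t=1,i=4
  ..##.|#  b6=1 t=1,i=12
  ..#.#|.  b5=0 t=0,i=18
  ..#..|.  b4=0 t=0,i=15
  ...##|#  b3=1 t=1,i=3
  ...#.|.  b2=0 t=0,i=14
  ....#|.  b1=0 t=1,i=2
  .....|#  b0=1 t=1,i=1
  bits 00000101011001111010010111001001 = 90678729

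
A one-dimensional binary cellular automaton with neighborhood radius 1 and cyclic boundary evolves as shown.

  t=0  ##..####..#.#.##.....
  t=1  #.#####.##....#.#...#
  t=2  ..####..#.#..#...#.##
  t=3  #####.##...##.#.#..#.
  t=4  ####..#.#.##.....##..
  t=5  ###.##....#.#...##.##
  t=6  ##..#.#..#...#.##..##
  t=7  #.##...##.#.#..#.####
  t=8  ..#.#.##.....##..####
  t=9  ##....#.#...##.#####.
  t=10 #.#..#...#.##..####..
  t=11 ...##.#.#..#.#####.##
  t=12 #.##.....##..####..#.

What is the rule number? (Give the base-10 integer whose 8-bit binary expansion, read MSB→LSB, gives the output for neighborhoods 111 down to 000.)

154

  ### -> #   bit 7 = 1  t=0,i=5
  ##. -> .   bit 6 = 0  t=0,i=1
  #.# -> .   bit 5 = 0  t=0,i=11
  #.. -> #   bit 4 = 1  t=0,i=2
  .## -> #   bit 3 = 1  t=0,i=0
  .#. -> .   bit 2 = 0  t=0,i=10
  ..# -> #   bit 1 = 1  t=0,i=3
  ... -> .   bit 0 = 0  t=0,i=17
  bits 10011010 = 154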